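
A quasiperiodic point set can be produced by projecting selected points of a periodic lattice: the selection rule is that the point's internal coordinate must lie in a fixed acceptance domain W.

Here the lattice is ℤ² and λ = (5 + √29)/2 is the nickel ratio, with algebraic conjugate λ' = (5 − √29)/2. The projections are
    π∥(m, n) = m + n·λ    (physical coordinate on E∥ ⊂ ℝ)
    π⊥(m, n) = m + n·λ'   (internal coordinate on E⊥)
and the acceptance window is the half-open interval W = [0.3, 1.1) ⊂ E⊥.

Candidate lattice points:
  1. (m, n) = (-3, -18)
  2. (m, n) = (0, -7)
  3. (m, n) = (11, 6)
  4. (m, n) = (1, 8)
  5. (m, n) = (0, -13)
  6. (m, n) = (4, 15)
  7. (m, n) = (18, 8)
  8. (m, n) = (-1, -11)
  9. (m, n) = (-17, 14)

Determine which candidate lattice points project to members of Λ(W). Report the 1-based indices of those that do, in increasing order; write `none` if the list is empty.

Numerically λ ≈ 5.192582 and λ' = −1/λ ≈ -0.192582.
[1] lift (-3,-18): star map gives 0.466483; window check 0.3 ≤ 0.466483 < 1.1 is true → IN Λ
[2] lift (0,-7): star map gives 1.348077; window check 0.3 ≤ 1.348077 < 1.1 is false → out
[3] lift (11,6): star map gives 9.844506; window check 0.3 ≤ 9.844506 < 1.1 is false → out
[4] lift (1,8): star map gives -0.540659; window check 0.3 ≤ -0.540659 < 1.1 is false → out
[5] lift (0,-13): star map gives 2.503571; window check 0.3 ≤ 2.503571 < 1.1 is false → out
[6] lift (4,15): star map gives 1.111264; window check 0.3 ≤ 1.111264 < 1.1 is false → out
[7] lift (18,8): star map gives 16.459341; window check 0.3 ≤ 16.459341 < 1.1 is false → out
[8] lift (-1,-11): star map gives 1.118406; window check 0.3 ≤ 1.118406 < 1.1 is false → out
[9] lift (-17,14): star map gives -19.696154; window check 0.3 ≤ -19.696154 < 1.1 is false → out

1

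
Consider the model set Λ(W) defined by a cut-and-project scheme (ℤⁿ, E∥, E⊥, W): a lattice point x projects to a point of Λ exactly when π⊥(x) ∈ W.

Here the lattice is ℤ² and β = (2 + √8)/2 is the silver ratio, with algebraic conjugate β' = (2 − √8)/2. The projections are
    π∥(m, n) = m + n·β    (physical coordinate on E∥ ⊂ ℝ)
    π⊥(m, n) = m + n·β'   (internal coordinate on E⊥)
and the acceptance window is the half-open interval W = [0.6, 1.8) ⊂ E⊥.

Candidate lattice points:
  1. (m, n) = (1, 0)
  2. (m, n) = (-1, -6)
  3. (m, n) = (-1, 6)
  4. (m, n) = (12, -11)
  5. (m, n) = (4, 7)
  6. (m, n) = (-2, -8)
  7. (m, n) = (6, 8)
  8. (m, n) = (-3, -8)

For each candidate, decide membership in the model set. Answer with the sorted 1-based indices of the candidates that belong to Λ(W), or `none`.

Numerically β ≈ 2.41421 and β' = −1/β ≈ -0.41421.
candidate 1: (m,n)=(1,0) → π∥ = 1+0·β ≈ 1.00000, π⊥ = 1+0·β' ≈ 1.00000 ∈ [0.6, 1.8) ⇒ IN Λ
candidate 2: (m,n)=(-1,-6) → π∥ = -1-6·β ≈ -15.48528, π⊥ = -1-6·β' ≈ 1.48528 ∈ [0.6, 1.8) ⇒ IN Λ
candidate 3: (m,n)=(-1,6) → π∥ = -1+6·β ≈ 13.48528, π⊥ = -1+6·β' ≈ -3.48528 ∉ [0.6, 1.8) ⇒ out
candidate 4: (m,n)=(12,-11) → π∥ = 12-11·β ≈ -14.55635, π⊥ = 12-11·β' ≈ 16.55635 ∉ [0.6, 1.8) ⇒ out
candidate 5: (m,n)=(4,7) → π∥ = 4+7·β ≈ 20.89949, π⊥ = 4+7·β' ≈ 1.10051 ∈ [0.6, 1.8) ⇒ IN Λ
candidate 6: (m,n)=(-2,-8) → π∥ = -2-8·β ≈ -21.31371, π⊥ = -2-8·β' ≈ 1.31371 ∈ [0.6, 1.8) ⇒ IN Λ
candidate 7: (m,n)=(6,8) → π∥ = 6+8·β ≈ 25.31371, π⊥ = 6+8·β' ≈ 2.68629 ∉ [0.6, 1.8) ⇒ out
candidate 8: (m,n)=(-3,-8) → π∥ = -3-8·β ≈ -22.31371, π⊥ = -3-8·β' ≈ 0.31371 ∉ [0.6, 1.8) ⇒ out

1, 2, 5, 6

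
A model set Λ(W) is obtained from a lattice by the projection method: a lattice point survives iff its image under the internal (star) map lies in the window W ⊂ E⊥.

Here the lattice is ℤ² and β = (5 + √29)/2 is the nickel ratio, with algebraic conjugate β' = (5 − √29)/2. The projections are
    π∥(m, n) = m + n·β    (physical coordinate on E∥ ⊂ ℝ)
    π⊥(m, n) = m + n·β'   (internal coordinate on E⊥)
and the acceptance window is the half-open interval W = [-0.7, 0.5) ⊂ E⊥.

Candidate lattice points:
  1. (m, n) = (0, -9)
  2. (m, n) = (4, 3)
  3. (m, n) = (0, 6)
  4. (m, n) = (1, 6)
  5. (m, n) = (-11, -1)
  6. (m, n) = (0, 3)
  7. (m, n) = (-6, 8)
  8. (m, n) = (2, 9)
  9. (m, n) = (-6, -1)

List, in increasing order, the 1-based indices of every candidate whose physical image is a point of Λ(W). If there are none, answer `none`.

4, 6, 8

Numerically β ≈ 5.1926 and β' = −1/β ≈ -0.1926.
#1 (0,-9): internal coord 0 + (-9)·β' = +1.7332; +1.7332 ∉ [-0.7, 0.5) → out
#2 (4,3): internal coord 4 + (3)·β' = +3.4223; +3.4223 ∉ [-0.7, 0.5) → out
#3 (0,6): internal coord 0 + (6)·β' = -1.1555; -1.1555 ∉ [-0.7, 0.5) → out
#4 (1,6): internal coord 1 + (6)·β' = -0.1555; -0.1555 ∈ [-0.7, 0.5) → IN Λ
#5 (-11,-1): internal coord -11 + (-1)·β' = -10.8074; -10.8074 ∉ [-0.7, 0.5) → out
#6 (0,3): internal coord 0 + (3)·β' = -0.5777; -0.5777 ∈ [-0.7, 0.5) → IN Λ
#7 (-6,8): internal coord -6 + (8)·β' = -7.5407; -7.5407 ∉ [-0.7, 0.5) → out
#8 (2,9): internal coord 2 + (9)·β' = +0.2668; +0.2668 ∈ [-0.7, 0.5) → IN Λ
#9 (-6,-1): internal coord -6 + (-1)·β' = -5.8074; -5.8074 ∉ [-0.7, 0.5) → out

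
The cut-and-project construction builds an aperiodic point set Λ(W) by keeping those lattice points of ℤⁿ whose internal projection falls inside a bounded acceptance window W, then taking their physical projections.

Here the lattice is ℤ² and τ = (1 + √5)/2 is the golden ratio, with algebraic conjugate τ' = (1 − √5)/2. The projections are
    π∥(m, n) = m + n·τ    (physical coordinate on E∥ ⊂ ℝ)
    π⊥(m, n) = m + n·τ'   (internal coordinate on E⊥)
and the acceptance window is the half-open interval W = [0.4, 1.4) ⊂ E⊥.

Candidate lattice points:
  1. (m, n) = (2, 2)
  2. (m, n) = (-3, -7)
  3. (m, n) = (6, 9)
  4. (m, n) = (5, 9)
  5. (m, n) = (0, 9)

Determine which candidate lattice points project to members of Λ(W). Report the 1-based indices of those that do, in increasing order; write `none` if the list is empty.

Compute τ' = (1−√5)/2 = -0.618034, so π⊥(m,n) = m -0.618034·n.
[1] lift (2,2): star map gives 0.763932; window check 0.4 ≤ 0.763932 < 1.4 is true → IN Λ
[2] lift (-3,-7): star map gives 1.326238; window check 0.4 ≤ 1.326238 < 1.4 is true → IN Λ
[3] lift (6,9): star map gives 0.437694; window check 0.4 ≤ 0.437694 < 1.4 is true → IN Λ
[4] lift (5,9): star map gives -0.562306; window check 0.4 ≤ -0.562306 < 1.4 is false → out
[5] lift (0,9): star map gives -5.562306; window check 0.4 ≤ -5.562306 < 1.4 is false → out

1, 2, 3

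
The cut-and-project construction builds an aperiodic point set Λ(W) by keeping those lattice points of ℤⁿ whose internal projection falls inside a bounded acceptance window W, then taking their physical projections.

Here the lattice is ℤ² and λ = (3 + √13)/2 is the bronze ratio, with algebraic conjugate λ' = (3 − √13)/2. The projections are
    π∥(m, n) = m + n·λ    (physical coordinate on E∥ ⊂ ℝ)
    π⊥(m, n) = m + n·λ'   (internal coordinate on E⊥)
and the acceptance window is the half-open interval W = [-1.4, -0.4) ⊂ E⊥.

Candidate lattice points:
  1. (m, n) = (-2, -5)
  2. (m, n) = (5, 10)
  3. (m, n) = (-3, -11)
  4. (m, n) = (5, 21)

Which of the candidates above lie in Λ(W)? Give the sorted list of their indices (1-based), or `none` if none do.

Numerically λ ≈ 3.3028 and λ' = −1/λ ≈ -0.3028.
[1] lift (-2,-5): star map gives -0.4861; window check -1.4 ≤ -0.4861 < -0.4 is true → IN Λ
[2] lift (5,10): star map gives 1.9722; window check -1.4 ≤ 1.9722 < -0.4 is false → out
[3] lift (-3,-11): star map gives 0.3305; window check -1.4 ≤ 0.3305 < -0.4 is false → out
[4] lift (5,21): star map gives -1.3583; window check -1.4 ≤ -1.3583 < -0.4 is true → IN Λ

1, 4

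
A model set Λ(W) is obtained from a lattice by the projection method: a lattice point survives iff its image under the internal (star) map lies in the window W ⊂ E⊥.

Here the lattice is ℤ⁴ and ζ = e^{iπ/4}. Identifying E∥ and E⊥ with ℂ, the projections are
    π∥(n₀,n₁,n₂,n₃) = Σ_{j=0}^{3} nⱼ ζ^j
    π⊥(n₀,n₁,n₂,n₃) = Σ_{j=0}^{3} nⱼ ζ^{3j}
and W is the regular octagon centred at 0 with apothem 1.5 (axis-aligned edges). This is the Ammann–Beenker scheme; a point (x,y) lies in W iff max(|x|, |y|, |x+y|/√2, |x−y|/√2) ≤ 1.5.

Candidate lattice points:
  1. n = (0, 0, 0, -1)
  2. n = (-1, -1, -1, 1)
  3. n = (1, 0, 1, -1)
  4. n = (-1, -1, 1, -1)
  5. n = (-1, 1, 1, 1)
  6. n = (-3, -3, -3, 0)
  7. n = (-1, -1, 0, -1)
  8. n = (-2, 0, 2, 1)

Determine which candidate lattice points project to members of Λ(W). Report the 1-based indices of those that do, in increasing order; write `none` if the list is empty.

With ζ = e^{iπ/4} the internal vectors are ζ^0,ζ^3,ζ^6,ζ^9.
#1 (0, 0, 0, -1): internal (-0.7071, -0.7071); octagon support 1.0000 vs apothem 1.5 → ∈ W
#2 (-1, -1, -1, 1): internal (0.4142, 1.0000); octagon support 1.0000 vs apothem 1.5 → ∈ W
#3 (1, 0, 1, -1): internal (0.2929, -1.7071); octagon support 1.7071 vs apothem 1.5 → ∉ W
#4 (-1, -1, 1, -1): internal (-1.0000, -2.4142); octagon support 2.4142 vs apothem 1.5 → ∉ W
#5 (-1, 1, 1, 1): internal (-1.0000, 0.4142); octagon support 1.0000 vs apothem 1.5 → ∈ W
#6 (-3, -3, -3, 0): internal (-0.8787, 0.8787); octagon support 1.2426 vs apothem 1.5 → ∈ W
#7 (-1, -1, 0, -1): internal (-1.0000, -1.4142); octagon support 1.7071 vs apothem 1.5 → ∉ W
#8 (-2, 0, 2, 1): internal (-1.2929, -1.2929); octagon support 1.8284 vs apothem 1.5 → ∉ W

1, 2, 5, 6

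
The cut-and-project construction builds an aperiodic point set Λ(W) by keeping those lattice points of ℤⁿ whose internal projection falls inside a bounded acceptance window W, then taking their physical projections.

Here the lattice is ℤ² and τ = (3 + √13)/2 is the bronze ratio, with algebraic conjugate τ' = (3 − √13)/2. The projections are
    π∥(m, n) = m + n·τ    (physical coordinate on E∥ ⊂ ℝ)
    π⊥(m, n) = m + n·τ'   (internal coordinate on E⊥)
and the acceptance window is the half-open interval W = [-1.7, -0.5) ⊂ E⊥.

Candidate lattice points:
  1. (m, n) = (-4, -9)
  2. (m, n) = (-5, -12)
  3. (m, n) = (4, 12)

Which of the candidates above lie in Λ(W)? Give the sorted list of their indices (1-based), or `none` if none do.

Numerically τ ≈ 3.30278 and τ' = −1/τ ≈ -0.30278.
#1 (-4,-9): internal coord -4 + (-9)·τ' = -1.27502; -1.27502 ∈ [-1.7, -0.5) → IN Λ
#2 (-5,-12): internal coord -5 + (-12)·τ' = -1.36669; -1.36669 ∈ [-1.7, -0.5) → IN Λ
#3 (4,12): internal coord 4 + (12)·τ' = +0.36669; +0.36669 ∉ [-1.7, -0.5) → out

1, 2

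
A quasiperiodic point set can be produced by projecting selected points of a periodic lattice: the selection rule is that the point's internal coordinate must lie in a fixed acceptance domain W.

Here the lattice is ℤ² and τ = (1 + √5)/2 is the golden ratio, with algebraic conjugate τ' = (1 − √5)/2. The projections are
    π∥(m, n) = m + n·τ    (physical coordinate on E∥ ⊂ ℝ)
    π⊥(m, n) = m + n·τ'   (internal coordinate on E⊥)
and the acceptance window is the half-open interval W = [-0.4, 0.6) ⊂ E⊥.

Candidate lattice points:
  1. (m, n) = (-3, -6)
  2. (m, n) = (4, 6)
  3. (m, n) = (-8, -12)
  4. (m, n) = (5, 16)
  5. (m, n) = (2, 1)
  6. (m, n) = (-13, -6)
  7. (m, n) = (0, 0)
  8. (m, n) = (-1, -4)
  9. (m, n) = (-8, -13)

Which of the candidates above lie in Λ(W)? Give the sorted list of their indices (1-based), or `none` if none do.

τ' = (1−√5)/2 ≈ -0.618034.
[1] lift (-3,-6): star map gives 0.708204; window check -0.4 ≤ 0.708204 < 0.6 is false → out
[2] lift (4,6): star map gives 0.291796; window check -0.4 ≤ 0.291796 < 0.6 is true → IN Λ
[3] lift (-8,-12): star map gives -0.583592; window check -0.4 ≤ -0.583592 < 0.6 is false → out
[4] lift (5,16): star map gives -4.888544; window check -0.4 ≤ -4.888544 < 0.6 is false → out
[5] lift (2,1): star map gives 1.381966; window check -0.4 ≤ 1.381966 < 0.6 is false → out
[6] lift (-13,-6): star map gives -9.291796; window check -0.4 ≤ -9.291796 < 0.6 is false → out
[7] lift (0,0): star map gives 0.000000; window check -0.4 ≤ 0.000000 < 0.6 is true → IN Λ
[8] lift (-1,-4): star map gives 1.472136; window check -0.4 ≤ 1.472136 < 0.6 is false → out
[9] lift (-8,-13): star map gives 0.034442; window check -0.4 ≤ 0.034442 < 0.6 is true → IN Λ

2, 7, 9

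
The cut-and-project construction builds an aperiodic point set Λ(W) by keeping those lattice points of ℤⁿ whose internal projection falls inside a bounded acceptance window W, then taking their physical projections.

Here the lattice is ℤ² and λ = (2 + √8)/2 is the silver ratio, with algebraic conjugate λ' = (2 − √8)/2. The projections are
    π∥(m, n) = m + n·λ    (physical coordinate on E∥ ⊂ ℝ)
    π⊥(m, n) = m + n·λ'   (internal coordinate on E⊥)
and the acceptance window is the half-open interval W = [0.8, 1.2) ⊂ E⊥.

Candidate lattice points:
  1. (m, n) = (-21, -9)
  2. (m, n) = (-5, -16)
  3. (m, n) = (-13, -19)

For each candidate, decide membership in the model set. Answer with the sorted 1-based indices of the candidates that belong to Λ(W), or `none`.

none

λ' = (2−√8)/2 ≈ -0.414214.
candidate 1: (m,n)=(-21,-9) → π∥ = -21-9·λ ≈ -42.727922, π⊥ = -21-9·λ' ≈ -17.272078 ∉ [0.8, 1.2) ⇒ out
candidate 2: (m,n)=(-5,-16) → π∥ = -5-16·λ ≈ -43.627417, π⊥ = -5-16·λ' ≈ 1.627417 ∉ [0.8, 1.2) ⇒ out
candidate 3: (m,n)=(-13,-19) → π∥ = -13-19·λ ≈ -58.870058, π⊥ = -13-19·λ' ≈ -5.129942 ∉ [0.8, 1.2) ⇒ out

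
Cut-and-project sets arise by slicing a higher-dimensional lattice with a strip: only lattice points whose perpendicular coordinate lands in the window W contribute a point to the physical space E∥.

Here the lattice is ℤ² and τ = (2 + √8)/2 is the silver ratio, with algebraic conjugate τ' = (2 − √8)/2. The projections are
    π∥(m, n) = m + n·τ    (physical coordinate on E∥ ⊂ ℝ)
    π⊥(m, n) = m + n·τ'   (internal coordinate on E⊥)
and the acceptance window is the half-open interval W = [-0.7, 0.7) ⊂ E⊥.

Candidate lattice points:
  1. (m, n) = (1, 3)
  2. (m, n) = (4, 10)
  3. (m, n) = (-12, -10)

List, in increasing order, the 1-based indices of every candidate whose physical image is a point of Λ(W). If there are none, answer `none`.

τ' = (2−√8)/2 ≈ -0.41421.
candidate 1: (m,n)=(1,3) → π∥ = 1+3·τ ≈ 8.24264, π⊥ = 1+3·τ' ≈ -0.24264 ∈ [-0.7, 0.7) ⇒ IN Λ
candidate 2: (m,n)=(4,10) → π∥ = 4+10·τ ≈ 28.14214, π⊥ = 4+10·τ' ≈ -0.14214 ∈ [-0.7, 0.7) ⇒ IN Λ
candidate 3: (m,n)=(-12,-10) → π∥ = -12-10·τ ≈ -36.14214, π⊥ = -12-10·τ' ≈ -7.85786 ∉ [-0.7, 0.7) ⇒ out

1, 2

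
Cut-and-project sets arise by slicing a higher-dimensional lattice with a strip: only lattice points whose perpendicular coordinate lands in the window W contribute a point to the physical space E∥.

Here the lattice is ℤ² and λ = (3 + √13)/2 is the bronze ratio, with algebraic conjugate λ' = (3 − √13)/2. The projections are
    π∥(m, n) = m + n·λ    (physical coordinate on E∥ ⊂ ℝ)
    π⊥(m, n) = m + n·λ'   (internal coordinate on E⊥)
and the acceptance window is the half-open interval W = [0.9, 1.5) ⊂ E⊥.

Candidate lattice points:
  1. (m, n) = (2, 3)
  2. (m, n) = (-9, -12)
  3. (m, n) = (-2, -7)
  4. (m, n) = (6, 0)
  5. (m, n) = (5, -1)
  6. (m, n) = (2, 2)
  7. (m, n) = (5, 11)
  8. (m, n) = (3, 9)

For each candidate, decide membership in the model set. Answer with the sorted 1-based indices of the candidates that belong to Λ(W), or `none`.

Compute λ' = (3−√13)/2 = -0.302776, so π⊥(m,n) = m -0.302776·n.
[1] lift (2,3): star map gives 1.091673; window check 0.9 ≤ 1.091673 < 1.5 is true → IN Λ
[2] lift (-9,-12): star map gives -5.366692; window check 0.9 ≤ -5.366692 < 1.5 is false → out
[3] lift (-2,-7): star map gives 0.119429; window check 0.9 ≤ 0.119429 < 1.5 is false → out
[4] lift (6,0): star map gives 6.000000; window check 0.9 ≤ 6.000000 < 1.5 is false → out
[5] lift (5,-1): star map gives 5.302776; window check 0.9 ≤ 5.302776 < 1.5 is false → out
[6] lift (2,2): star map gives 1.394449; window check 0.9 ≤ 1.394449 < 1.5 is true → IN Λ
[7] lift (5,11): star map gives 1.669468; window check 0.9 ≤ 1.669468 < 1.5 is false → out
[8] lift (3,9): star map gives 0.275019; window check 0.9 ≤ 0.275019 < 1.5 is false → out

1, 6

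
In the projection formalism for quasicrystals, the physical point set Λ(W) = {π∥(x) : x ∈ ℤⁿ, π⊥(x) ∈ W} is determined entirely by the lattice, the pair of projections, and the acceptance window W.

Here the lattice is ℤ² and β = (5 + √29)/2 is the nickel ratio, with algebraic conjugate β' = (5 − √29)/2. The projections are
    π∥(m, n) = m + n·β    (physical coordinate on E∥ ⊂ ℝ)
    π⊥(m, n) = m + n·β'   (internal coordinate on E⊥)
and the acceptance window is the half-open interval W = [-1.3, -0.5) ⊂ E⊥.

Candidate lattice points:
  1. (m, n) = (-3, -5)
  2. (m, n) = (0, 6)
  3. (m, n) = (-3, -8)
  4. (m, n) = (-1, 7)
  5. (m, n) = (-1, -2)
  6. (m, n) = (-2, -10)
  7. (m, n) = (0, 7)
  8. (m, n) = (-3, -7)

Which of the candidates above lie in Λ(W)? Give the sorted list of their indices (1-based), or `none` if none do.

2, 5

Compute β' = (5−√29)/2 = -0.19258, so π⊥(m,n) = m -0.19258·n.
[1] lift (-3,-5): star map gives -2.03709; window check -1.3 ≤ -2.03709 < -0.5 is false → out
[2] lift (0,6): star map gives -1.15549; window check -1.3 ≤ -1.15549 < -0.5 is true → IN Λ
[3] lift (-3,-8): star map gives -1.45934; window check -1.3 ≤ -1.45934 < -0.5 is false → out
[4] lift (-1,7): star map gives -2.34808; window check -1.3 ≤ -2.34808 < -0.5 is false → out
[5] lift (-1,-2): star map gives -0.61484; window check -1.3 ≤ -0.61484 < -0.5 is true → IN Λ
[6] lift (-2,-10): star map gives -0.07418; window check -1.3 ≤ -0.07418 < -0.5 is false → out
[7] lift (0,7): star map gives -1.34808; window check -1.3 ≤ -1.34808 < -0.5 is false → out
[8] lift (-3,-7): star map gives -1.65192; window check -1.3 ≤ -1.65192 < -0.5 is false → out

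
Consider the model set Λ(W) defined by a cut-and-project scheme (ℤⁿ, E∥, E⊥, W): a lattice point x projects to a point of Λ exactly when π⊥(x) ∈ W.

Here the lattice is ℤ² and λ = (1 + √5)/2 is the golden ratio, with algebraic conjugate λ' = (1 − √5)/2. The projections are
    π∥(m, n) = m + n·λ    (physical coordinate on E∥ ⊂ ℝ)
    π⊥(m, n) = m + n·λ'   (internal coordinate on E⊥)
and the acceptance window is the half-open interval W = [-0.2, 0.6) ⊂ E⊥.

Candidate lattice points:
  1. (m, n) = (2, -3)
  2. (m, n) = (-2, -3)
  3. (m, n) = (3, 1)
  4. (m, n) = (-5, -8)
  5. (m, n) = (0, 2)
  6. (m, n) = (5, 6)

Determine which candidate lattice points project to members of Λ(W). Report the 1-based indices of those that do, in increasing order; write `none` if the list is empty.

λ' = (1−√5)/2 ≈ -0.61803.
#1 (2,-3): internal coord 2 + (-3)·λ' = +3.85410; +3.85410 ∉ [-0.2, 0.6) → out
#2 (-2,-3): internal coord -2 + (-3)·λ' = -0.14590; -0.14590 ∈ [-0.2, 0.6) → IN Λ
#3 (3,1): internal coord 3 + (1)·λ' = +2.38197; +2.38197 ∉ [-0.2, 0.6) → out
#4 (-5,-8): internal coord -5 + (-8)·λ' = -0.05573; -0.05573 ∈ [-0.2, 0.6) → IN Λ
#5 (0,2): internal coord 0 + (2)·λ' = -1.23607; -1.23607 ∉ [-0.2, 0.6) → out
#6 (5,6): internal coord 5 + (6)·λ' = +1.29180; +1.29180 ∉ [-0.2, 0.6) → out

2, 4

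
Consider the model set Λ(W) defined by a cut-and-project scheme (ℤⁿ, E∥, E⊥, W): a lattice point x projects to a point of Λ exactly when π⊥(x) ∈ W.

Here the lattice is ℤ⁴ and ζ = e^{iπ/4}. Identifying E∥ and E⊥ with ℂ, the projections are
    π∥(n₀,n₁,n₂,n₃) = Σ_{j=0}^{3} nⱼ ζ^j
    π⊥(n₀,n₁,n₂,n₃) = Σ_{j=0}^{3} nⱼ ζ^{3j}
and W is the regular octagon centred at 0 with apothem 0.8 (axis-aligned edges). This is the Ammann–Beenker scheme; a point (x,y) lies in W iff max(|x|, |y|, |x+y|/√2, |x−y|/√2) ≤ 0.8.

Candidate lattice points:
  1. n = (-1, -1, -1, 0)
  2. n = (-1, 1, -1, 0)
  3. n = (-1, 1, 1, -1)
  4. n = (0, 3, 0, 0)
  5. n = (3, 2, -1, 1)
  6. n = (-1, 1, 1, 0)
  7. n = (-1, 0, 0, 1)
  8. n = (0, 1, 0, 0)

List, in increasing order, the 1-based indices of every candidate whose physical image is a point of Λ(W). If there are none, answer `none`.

1, 7

Internal map: ζ^{3j} for j=0..3 gives (1,0), (−√2/2,√2/2), (0,−1), (√2/2,√2/2).
candidate 1: n = (-1, -1, -1, 0) → π⊥ ≈ (-0.29289, +0.29289); max(|x|,|y|,|x±y|/√2) = 0.41421 ≤ 0.8 ⇒ ∈ W
candidate 2: n = (-1, 1, -1, 0) → π⊥ ≈ (-1.70711, +1.70711); max(|x|,|y|,|x±y|/√2) = 2.41421 > 0.8 ⇒ ∉ W
candidate 3: n = (-1, 1, 1, -1) → π⊥ ≈ (-2.41421, -1.00000); max(|x|,|y|,|x±y|/√2) = 2.41421 > 0.8 ⇒ ∉ W
candidate 4: n = (0, 3, 0, 0) → π⊥ ≈ (-2.12132, +2.12132); max(|x|,|y|,|x±y|/√2) = 3.00000 > 0.8 ⇒ ∉ W
candidate 5: n = (3, 2, -1, 1) → π⊥ ≈ (+2.29289, +3.12132); max(|x|,|y|,|x±y|/√2) = 3.82843 > 0.8 ⇒ ∉ W
candidate 6: n = (-1, 1, 1, 0) → π⊥ ≈ (-1.70711, -0.29289); max(|x|,|y|,|x±y|/√2) = 1.70711 > 0.8 ⇒ ∉ W
candidate 7: n = (-1, 0, 0, 1) → π⊥ ≈ (-0.29289, +0.70711); max(|x|,|y|,|x±y|/√2) = 0.70711 ≤ 0.8 ⇒ ∈ W
candidate 8: n = (0, 1, 0, 0) → π⊥ ≈ (-0.70711, +0.70711); max(|x|,|y|,|x±y|/√2) = 1.00000 > 0.8 ⇒ ∉ W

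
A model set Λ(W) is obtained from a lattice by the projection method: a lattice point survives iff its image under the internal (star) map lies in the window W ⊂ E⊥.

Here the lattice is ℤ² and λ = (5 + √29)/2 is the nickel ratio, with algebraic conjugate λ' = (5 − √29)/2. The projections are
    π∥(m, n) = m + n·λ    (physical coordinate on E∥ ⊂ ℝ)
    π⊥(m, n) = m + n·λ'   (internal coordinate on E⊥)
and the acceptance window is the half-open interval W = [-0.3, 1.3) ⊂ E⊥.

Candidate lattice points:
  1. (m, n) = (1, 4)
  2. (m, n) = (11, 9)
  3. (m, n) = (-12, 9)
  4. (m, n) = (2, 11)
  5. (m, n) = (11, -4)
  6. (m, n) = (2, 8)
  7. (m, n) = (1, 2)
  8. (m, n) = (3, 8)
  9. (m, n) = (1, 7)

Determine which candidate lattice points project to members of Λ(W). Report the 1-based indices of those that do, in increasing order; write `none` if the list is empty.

Numerically λ ≈ 5.192582 and λ' = −1/λ ≈ -0.192582.
#1 (1,4): internal coord 1 + (4)·λ' = +0.229670; +0.229670 ∈ [-0.3, 1.3) → IN Λ
#2 (11,9): internal coord 11 + (9)·λ' = +9.266758; +9.266758 ∉ [-0.3, 1.3) → out
#3 (-12,9): internal coord -12 + (9)·λ' = -13.733242; -13.733242 ∉ [-0.3, 1.3) → out
#4 (2,11): internal coord 2 + (11)·λ' = -0.118406; -0.118406 ∈ [-0.3, 1.3) → IN Λ
#5 (11,-4): internal coord 11 + (-4)·λ' = +11.770330; +11.770330 ∉ [-0.3, 1.3) → out
#6 (2,8): internal coord 2 + (8)·λ' = +0.459341; +0.459341 ∈ [-0.3, 1.3) → IN Λ
#7 (1,2): internal coord 1 + (2)·λ' = +0.614835; +0.614835 ∈ [-0.3, 1.3) → IN Λ
#8 (3,8): internal coord 3 + (8)·λ' = +1.459341; +1.459341 ∉ [-0.3, 1.3) → out
#9 (1,7): internal coord 1 + (7)·λ' = -0.348077; -0.348077 ∉ [-0.3, 1.3) → out

1, 4, 6, 7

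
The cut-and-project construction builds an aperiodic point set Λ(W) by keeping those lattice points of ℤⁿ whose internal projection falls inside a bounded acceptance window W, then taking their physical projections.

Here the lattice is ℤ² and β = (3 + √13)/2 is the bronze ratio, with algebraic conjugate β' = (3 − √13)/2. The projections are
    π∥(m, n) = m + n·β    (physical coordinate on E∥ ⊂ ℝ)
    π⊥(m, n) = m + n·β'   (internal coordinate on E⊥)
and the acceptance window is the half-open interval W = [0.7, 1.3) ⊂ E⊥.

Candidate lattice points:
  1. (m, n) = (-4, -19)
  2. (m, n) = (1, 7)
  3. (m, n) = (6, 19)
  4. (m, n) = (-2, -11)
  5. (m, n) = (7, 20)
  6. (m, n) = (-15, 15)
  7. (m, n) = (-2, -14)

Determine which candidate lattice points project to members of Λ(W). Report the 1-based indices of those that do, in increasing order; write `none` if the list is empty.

Compute β' = (3−√13)/2 = -0.30278, so π⊥(m,n) = m -0.30278·n.
[1] lift (-4,-19): star map gives 1.75274; window check 0.7 ≤ 1.75274 < 1.3 is false → out
[2] lift (1,7): star map gives -1.11943; window check 0.7 ≤ -1.11943 < 1.3 is false → out
[3] lift (6,19): star map gives 0.24726; window check 0.7 ≤ 0.24726 < 1.3 is false → out
[4] lift (-2,-11): star map gives 1.33053; window check 0.7 ≤ 1.33053 < 1.3 is false → out
[5] lift (7,20): star map gives 0.94449; window check 0.7 ≤ 0.94449 < 1.3 is true → IN Λ
[6] lift (-15,15): star map gives -19.54163; window check 0.7 ≤ -19.54163 < 1.3 is false → out
[7] lift (-2,-14): star map gives 2.23886; window check 0.7 ≤ 2.23886 < 1.3 is false → out

5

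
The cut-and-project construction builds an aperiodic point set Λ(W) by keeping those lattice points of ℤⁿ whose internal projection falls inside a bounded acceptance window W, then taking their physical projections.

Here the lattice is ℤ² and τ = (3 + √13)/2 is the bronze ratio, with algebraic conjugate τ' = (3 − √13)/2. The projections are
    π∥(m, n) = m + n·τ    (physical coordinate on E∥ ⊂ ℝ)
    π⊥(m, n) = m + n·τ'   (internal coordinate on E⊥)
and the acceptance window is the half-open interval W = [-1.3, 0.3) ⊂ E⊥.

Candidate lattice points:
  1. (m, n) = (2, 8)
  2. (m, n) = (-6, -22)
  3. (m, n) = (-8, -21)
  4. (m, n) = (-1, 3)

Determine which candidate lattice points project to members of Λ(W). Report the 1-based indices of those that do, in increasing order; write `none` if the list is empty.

Numerically τ ≈ 3.30278 and τ' = −1/τ ≈ -0.30278.
candidate 1: (m,n)=(2,8) → π∥ = 2+8·τ ≈ 28.42221, π⊥ = 2+8·τ' ≈ -0.42221 ∈ [-1.3, 0.3) ⇒ IN Λ
candidate 2: (m,n)=(-6,-22) → π∥ = -6-22·τ ≈ -78.66106, π⊥ = -6-22·τ' ≈ 0.66106 ∉ [-1.3, 0.3) ⇒ out
candidate 3: (m,n)=(-8,-21) → π∥ = -8-21·τ ≈ -77.35829, π⊥ = -8-21·τ' ≈ -1.64171 ∉ [-1.3, 0.3) ⇒ out
candidate 4: (m,n)=(-1,3) → π∥ = -1+3·τ ≈ 8.90833, π⊥ = -1+3·τ' ≈ -1.90833 ∉ [-1.3, 0.3) ⇒ out

1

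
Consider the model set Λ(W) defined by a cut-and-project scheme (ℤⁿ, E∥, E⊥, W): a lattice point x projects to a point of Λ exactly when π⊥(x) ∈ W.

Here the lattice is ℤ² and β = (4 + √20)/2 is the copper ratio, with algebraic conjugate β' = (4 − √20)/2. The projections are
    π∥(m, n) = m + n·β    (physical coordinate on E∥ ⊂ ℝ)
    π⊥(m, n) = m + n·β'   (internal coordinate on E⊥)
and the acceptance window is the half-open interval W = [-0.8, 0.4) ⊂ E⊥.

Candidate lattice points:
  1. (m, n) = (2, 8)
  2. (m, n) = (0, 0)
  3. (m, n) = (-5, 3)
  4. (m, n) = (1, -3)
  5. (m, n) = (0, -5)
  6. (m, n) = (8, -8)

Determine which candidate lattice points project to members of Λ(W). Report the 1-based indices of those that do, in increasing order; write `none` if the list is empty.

Numerically β ≈ 4.2361 and β' = −1/β ≈ -0.2361.
#1 (2,8): internal coord 2 + (8)·β' = +0.1115; +0.1115 ∈ [-0.8, 0.4) → IN Λ
#2 (0,0): internal coord 0 + (0)·β' = +0.0000; +0.0000 ∈ [-0.8, 0.4) → IN Λ
#3 (-5,3): internal coord -5 + (3)·β' = -5.7082; -5.7082 ∉ [-0.8, 0.4) → out
#4 (1,-3): internal coord 1 + (-3)·β' = +1.7082; +1.7082 ∉ [-0.8, 0.4) → out
#5 (0,-5): internal coord 0 + (-5)·β' = +1.1803; +1.1803 ∉ [-0.8, 0.4) → out
#6 (8,-8): internal coord 8 + (-8)·β' = +9.8885; +9.8885 ∉ [-0.8, 0.4) → out

1, 2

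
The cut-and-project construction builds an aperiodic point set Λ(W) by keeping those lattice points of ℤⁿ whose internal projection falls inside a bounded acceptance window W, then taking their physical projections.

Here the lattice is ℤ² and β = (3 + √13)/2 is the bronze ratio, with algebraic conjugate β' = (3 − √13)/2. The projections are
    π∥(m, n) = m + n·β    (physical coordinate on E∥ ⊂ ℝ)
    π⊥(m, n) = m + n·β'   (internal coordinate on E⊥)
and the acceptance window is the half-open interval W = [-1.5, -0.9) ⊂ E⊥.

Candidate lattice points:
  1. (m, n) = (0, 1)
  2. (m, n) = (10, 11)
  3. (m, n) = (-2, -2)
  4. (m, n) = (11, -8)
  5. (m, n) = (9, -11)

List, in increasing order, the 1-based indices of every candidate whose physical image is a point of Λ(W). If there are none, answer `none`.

3

Compute β' = (3−√13)/2 = -0.30278, so π⊥(m,n) = m -0.30278·n.
candidate 1: (m,n)=(0,1) → π∥ = 0+1·β ≈ 3.30278, π⊥ = 0+1·β' ≈ -0.30278 ∉ [-1.5, -0.9) ⇒ out
candidate 2: (m,n)=(10,11) → π∥ = 10+11·β ≈ 46.33053, π⊥ = 10+11·β' ≈ 6.66947 ∉ [-1.5, -0.9) ⇒ out
candidate 3: (m,n)=(-2,-2) → π∥ = -2-2·β ≈ -8.60555, π⊥ = -2-2·β' ≈ -1.39445 ∈ [-1.5, -0.9) ⇒ IN Λ
candidate 4: (m,n)=(11,-8) → π∥ = 11-8·β ≈ -15.42221, π⊥ = 11-8·β' ≈ 13.42221 ∉ [-1.5, -0.9) ⇒ out
candidate 5: (m,n)=(9,-11) → π∥ = 9-11·β ≈ -27.33053, π⊥ = 9-11·β' ≈ 12.33053 ∉ [-1.5, -0.9) ⇒ out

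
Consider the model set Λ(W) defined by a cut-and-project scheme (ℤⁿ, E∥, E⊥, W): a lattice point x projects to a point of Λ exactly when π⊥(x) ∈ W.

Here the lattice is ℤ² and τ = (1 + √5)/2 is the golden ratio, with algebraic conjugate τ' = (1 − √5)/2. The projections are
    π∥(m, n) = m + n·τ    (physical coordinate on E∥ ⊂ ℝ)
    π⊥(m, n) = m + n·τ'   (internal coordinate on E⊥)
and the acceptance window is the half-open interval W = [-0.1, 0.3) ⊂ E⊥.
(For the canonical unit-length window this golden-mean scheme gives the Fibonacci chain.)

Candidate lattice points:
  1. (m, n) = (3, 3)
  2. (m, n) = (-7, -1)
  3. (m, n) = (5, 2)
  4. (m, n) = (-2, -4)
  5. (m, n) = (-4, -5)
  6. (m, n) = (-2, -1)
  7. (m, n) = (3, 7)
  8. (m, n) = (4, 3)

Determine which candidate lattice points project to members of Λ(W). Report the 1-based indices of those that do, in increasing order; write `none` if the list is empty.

τ' = (1−√5)/2 ≈ -0.6180.
[1] lift (3,3): star map gives 1.1459; window check -0.1 ≤ 1.1459 < 0.3 is false → out
[2] lift (-7,-1): star map gives -6.3820; window check -0.1 ≤ -6.3820 < 0.3 is false → out
[3] lift (5,2): star map gives 3.7639; window check -0.1 ≤ 3.7639 < 0.3 is false → out
[4] lift (-2,-4): star map gives 0.4721; window check -0.1 ≤ 0.4721 < 0.3 is false → out
[5] lift (-4,-5): star map gives -0.9098; window check -0.1 ≤ -0.9098 < 0.3 is false → out
[6] lift (-2,-1): star map gives -1.3820; window check -0.1 ≤ -1.3820 < 0.3 is false → out
[7] lift (3,7): star map gives -1.3262; window check -0.1 ≤ -1.3262 < 0.3 is false → out
[8] lift (4,3): star map gives 2.1459; window check -0.1 ≤ 2.1459 < 0.3 is false → out

none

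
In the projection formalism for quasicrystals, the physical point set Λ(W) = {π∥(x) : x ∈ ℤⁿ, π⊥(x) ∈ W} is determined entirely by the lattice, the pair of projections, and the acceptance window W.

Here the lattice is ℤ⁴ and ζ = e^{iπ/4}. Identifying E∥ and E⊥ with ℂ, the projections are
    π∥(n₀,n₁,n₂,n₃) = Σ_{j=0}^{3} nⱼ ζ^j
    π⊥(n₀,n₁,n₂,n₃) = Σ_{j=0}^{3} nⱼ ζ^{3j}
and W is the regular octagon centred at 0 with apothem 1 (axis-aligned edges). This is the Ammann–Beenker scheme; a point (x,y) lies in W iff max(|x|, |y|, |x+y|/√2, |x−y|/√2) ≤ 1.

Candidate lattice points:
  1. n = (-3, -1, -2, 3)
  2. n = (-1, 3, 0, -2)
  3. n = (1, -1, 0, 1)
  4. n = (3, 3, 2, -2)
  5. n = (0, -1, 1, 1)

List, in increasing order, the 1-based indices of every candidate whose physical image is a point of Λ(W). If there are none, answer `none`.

With ζ = e^{iπ/4} the internal vectors are ζ^0,ζ^3,ζ^6,ζ^9.
#1 (-3, -1, -2, 3): internal (-0.171573, 3.414214); octagon support 3.414214 vs apothem 1 → ∉ W
#2 (-1, 3, 0, -2): internal (-4.535534, 0.707107); octagon support 4.535534 vs apothem 1 → ∉ W
#3 (1, -1, 0, 1): internal (2.414214, 0.000000); octagon support 2.414214 vs apothem 1 → ∉ W
#4 (3, 3, 2, -2): internal (-0.535534, -1.292893); octagon support 1.292893 vs apothem 1 → ∉ W
#5 (0, -1, 1, 1): internal (1.414214, -1.000000); octagon support 1.707107 vs apothem 1 → ∉ W

none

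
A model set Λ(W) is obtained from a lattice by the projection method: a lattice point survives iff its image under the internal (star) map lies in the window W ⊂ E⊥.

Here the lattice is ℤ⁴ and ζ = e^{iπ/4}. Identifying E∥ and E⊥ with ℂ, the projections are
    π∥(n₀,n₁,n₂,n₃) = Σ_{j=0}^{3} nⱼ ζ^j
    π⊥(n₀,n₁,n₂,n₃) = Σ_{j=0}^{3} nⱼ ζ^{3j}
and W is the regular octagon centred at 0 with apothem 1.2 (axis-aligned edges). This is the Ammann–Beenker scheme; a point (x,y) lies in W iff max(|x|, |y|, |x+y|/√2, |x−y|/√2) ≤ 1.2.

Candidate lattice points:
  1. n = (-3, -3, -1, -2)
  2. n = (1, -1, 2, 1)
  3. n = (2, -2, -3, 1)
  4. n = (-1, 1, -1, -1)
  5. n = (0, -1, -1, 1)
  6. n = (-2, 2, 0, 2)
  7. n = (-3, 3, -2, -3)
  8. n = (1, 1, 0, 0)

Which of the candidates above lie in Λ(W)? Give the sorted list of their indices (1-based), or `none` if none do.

Internal map: ζ^{3j} for j=0..3 gives (1,0), (−√2/2,√2/2), (0,−1), (√2/2,√2/2).
#1 (-3, -3, -1, -2): internal (-2.29289, -2.53553); octagon support 3.41421 vs apothem 1.2 → ∉ W
#2 (1, -1, 2, 1): internal (2.41421, -2.00000); octagon support 3.12132 vs apothem 1.2 → ∉ W
#3 (2, -2, -3, 1): internal (4.12132, 2.29289); octagon support 4.53553 vs apothem 1.2 → ∉ W
#4 (-1, 1, -1, -1): internal (-2.41421, 1.00000); octagon support 2.41421 vs apothem 1.2 → ∉ W
#5 (0, -1, -1, 1): internal (1.41421, 1.00000); octagon support 1.70711 vs apothem 1.2 → ∉ W
#6 (-2, 2, 0, 2): internal (-2.00000, 2.82843); octagon support 3.41421 vs apothem 1.2 → ∉ W
#7 (-3, 3, -2, -3): internal (-7.24264, 2.00000); octagon support 7.24264 vs apothem 1.2 → ∉ W
#8 (1, 1, 0, 0): internal (0.29289, 0.70711); octagon support 0.70711 vs apothem 1.2 → ∈ W

8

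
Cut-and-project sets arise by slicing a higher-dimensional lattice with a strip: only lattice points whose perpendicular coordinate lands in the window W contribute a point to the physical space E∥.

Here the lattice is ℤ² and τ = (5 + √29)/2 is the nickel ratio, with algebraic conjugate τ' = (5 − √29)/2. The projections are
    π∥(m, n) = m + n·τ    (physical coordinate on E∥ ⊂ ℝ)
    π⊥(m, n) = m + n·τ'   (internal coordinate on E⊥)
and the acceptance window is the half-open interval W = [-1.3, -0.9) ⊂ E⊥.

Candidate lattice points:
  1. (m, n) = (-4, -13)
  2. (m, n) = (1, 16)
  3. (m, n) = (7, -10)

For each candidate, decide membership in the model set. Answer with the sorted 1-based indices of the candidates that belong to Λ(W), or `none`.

none

Compute τ' = (5−√29)/2 = -0.1926, so π⊥(m,n) = m -0.1926·n.
candidate 1: (m,n)=(-4,-13) → π∥ = -4-13·τ ≈ -71.5036, π⊥ = -4-13·τ' ≈ -1.4964 ∉ [-1.3, -0.9) ⇒ out
candidate 2: (m,n)=(1,16) → π∥ = 1+16·τ ≈ 84.0813, π⊥ = 1+16·τ' ≈ -2.0813 ∉ [-1.3, -0.9) ⇒ out
candidate 3: (m,n)=(7,-10) → π∥ = 7-10·τ ≈ -44.9258, π⊥ = 7-10·τ' ≈ 8.9258 ∉ [-1.3, -0.9) ⇒ out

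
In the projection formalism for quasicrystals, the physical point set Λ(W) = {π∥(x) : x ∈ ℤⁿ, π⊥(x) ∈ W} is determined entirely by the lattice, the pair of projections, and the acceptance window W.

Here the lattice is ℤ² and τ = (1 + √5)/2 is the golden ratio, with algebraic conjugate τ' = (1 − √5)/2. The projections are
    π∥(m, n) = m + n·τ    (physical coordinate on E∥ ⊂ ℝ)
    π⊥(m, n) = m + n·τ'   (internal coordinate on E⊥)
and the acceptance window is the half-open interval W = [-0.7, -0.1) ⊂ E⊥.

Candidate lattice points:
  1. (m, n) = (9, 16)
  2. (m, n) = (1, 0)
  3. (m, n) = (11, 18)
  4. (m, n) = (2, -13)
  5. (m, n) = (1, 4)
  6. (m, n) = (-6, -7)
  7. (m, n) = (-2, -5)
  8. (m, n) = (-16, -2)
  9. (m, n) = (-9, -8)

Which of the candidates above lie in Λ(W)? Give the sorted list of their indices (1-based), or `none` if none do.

τ' = (1−√5)/2 ≈ -0.6180.
[1] lift (9,16): star map gives -0.8885; window check -0.7 ≤ -0.8885 < -0.1 is false → out
[2] lift (1,0): star map gives 1.0000; window check -0.7 ≤ 1.0000 < -0.1 is false → out
[3] lift (11,18): star map gives -0.1246; window check -0.7 ≤ -0.1246 < -0.1 is true → IN Λ
[4] lift (2,-13): star map gives 10.0344; window check -0.7 ≤ 10.0344 < -0.1 is false → out
[5] lift (1,4): star map gives -1.4721; window check -0.7 ≤ -1.4721 < -0.1 is false → out
[6] lift (-6,-7): star map gives -1.6738; window check -0.7 ≤ -1.6738 < -0.1 is false → out
[7] lift (-2,-5): star map gives 1.0902; window check -0.7 ≤ 1.0902 < -0.1 is false → out
[8] lift (-16,-2): star map gives -14.7639; window check -0.7 ≤ -14.7639 < -0.1 is false → out
[9] lift (-9,-8): star map gives -4.0557; window check -0.7 ≤ -4.0557 < -0.1 is false → out

3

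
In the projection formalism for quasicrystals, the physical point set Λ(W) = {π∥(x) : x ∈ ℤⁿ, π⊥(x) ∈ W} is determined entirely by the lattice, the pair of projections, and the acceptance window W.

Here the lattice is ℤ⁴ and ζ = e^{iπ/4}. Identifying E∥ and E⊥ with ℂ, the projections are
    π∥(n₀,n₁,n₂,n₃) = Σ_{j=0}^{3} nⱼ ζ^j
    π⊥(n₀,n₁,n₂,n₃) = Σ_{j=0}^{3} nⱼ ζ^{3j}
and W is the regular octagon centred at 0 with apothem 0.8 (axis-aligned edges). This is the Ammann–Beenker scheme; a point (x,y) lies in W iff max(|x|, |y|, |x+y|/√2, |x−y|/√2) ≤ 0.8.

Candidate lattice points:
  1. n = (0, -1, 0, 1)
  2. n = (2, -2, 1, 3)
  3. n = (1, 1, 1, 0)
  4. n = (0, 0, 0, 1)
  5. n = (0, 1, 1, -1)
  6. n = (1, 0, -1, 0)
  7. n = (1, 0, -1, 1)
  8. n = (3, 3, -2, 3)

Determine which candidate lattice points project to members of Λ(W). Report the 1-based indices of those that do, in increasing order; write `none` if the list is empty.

3

With ζ = e^{iπ/4} the internal vectors are ζ^0,ζ^3,ζ^6,ζ^9.
candidate 1: n = (0, -1, 0, 1) → π⊥ ≈ (+1.4142, +0.0000); max(|x|,|y|,|x±y|/√2) = 1.4142 > 0.8 ⇒ ∉ W
candidate 2: n = (2, -2, 1, 3) → π⊥ ≈ (+5.5355, -0.2929); max(|x|,|y|,|x±y|/√2) = 5.5355 > 0.8 ⇒ ∉ W
candidate 3: n = (1, 1, 1, 0) → π⊥ ≈ (+0.2929, -0.2929); max(|x|,|y|,|x±y|/√2) = 0.4142 ≤ 0.8 ⇒ ∈ W
candidate 4: n = (0, 0, 0, 1) → π⊥ ≈ (+0.7071, +0.7071); max(|x|,|y|,|x±y|/√2) = 1.0000 > 0.8 ⇒ ∉ W
candidate 5: n = (0, 1, 1, -1) → π⊥ ≈ (-1.4142, -1.0000); max(|x|,|y|,|x±y|/√2) = 1.7071 > 0.8 ⇒ ∉ W
candidate 6: n = (1, 0, -1, 0) → π⊥ ≈ (+1.0000, +1.0000); max(|x|,|y|,|x±y|/√2) = 1.4142 > 0.8 ⇒ ∉ W
candidate 7: n = (1, 0, -1, 1) → π⊥ ≈ (+1.7071, +1.7071); max(|x|,|y|,|x±y|/√2) = 2.4142 > 0.8 ⇒ ∉ W
candidate 8: n = (3, 3, -2, 3) → π⊥ ≈ (+3.0000, +6.2426); max(|x|,|y|,|x±y|/√2) = 6.5355 > 0.8 ⇒ ∉ W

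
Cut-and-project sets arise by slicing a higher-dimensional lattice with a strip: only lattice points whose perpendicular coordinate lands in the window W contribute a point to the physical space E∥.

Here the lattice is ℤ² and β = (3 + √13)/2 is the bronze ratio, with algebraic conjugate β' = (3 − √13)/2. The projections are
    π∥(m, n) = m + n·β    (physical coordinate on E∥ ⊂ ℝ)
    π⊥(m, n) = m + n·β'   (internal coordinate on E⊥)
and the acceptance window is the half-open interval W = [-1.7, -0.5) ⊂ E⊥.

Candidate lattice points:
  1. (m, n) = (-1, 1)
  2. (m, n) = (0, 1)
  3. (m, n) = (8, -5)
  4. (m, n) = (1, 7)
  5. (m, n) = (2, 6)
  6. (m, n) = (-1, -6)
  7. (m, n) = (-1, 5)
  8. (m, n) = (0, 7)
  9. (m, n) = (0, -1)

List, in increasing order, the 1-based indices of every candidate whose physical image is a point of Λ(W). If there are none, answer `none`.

1, 4

β' = (3−√13)/2 ≈ -0.302776.
candidate 1: (m,n)=(-1,1) → π∥ = -1+1·β ≈ 2.302776, π⊥ = -1+1·β' ≈ -1.302776 ∈ [-1.7, -0.5) ⇒ IN Λ
candidate 2: (m,n)=(0,1) → π∥ = 0+1·β ≈ 3.302776, π⊥ = 0+1·β' ≈ -0.302776 ∉ [-1.7, -0.5) ⇒ out
candidate 3: (m,n)=(8,-5) → π∥ = 8-5·β ≈ -8.513878, π⊥ = 8-5·β' ≈ 9.513878 ∉ [-1.7, -0.5) ⇒ out
candidate 4: (m,n)=(1,7) → π∥ = 1+7·β ≈ 24.119429, π⊥ = 1+7·β' ≈ -1.119429 ∈ [-1.7, -0.5) ⇒ IN Λ
candidate 5: (m,n)=(2,6) → π∥ = 2+6·β ≈ 21.816654, π⊥ = 2+6·β' ≈ 0.183346 ∉ [-1.7, -0.5) ⇒ out
candidate 6: (m,n)=(-1,-6) → π∥ = -1-6·β ≈ -20.816654, π⊥ = -1-6·β' ≈ 0.816654 ∉ [-1.7, -0.5) ⇒ out
candidate 7: (m,n)=(-1,5) → π∥ = -1+5·β ≈ 15.513878, π⊥ = -1+5·β' ≈ -2.513878 ∉ [-1.7, -0.5) ⇒ out
candidate 8: (m,n)=(0,7) → π∥ = 0+7·β ≈ 23.119429, π⊥ = 0+7·β' ≈ -2.119429 ∉ [-1.7, -0.5) ⇒ out
candidate 9: (m,n)=(0,-1) → π∥ = 0-1·β ≈ -3.302776, π⊥ = 0-1·β' ≈ 0.302776 ∉ [-1.7, -0.5) ⇒ out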